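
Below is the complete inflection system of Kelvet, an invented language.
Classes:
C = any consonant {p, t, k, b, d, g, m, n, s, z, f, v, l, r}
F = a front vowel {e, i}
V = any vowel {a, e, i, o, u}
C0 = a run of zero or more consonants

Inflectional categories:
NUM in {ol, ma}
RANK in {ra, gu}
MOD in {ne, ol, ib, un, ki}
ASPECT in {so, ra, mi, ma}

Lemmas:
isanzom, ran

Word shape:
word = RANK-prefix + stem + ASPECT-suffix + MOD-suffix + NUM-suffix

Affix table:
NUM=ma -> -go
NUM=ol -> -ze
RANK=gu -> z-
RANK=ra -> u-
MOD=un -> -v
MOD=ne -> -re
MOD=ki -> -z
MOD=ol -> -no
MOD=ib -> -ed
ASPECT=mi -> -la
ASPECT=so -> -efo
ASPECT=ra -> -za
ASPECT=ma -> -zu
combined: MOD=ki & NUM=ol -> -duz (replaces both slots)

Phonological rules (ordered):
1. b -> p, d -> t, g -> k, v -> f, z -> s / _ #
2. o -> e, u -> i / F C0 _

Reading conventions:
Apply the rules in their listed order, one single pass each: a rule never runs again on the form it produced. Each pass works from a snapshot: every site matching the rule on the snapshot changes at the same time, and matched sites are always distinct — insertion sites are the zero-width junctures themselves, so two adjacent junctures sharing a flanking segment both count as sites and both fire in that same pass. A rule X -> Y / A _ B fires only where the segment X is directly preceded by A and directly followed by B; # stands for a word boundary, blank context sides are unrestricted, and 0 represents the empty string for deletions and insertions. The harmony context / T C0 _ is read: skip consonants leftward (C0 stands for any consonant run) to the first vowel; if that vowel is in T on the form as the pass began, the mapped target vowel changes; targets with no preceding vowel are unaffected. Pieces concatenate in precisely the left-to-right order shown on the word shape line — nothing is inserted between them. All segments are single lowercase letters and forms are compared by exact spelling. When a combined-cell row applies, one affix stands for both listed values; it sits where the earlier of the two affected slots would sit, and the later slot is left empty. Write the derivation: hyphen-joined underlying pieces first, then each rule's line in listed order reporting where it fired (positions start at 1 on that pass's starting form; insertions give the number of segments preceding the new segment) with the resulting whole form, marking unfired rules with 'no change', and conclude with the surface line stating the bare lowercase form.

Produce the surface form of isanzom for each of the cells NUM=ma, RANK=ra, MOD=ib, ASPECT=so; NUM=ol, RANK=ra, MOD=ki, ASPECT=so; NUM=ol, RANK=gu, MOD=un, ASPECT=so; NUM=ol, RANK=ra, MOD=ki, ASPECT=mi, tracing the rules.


cell NUM=ma, RANK=ra, MOD=ib, ASPECT=so:
underlying: u-isanzom-efo-ed-go
1. b -> p, d -> t, g -> k, v -> f, z -> s / _ #: no change
2. o -> e, u -> i / F C0 _: fires at position(s) 11, 15: uisanzomefeedge
surface: uisanzomefeedge

cell NUM=ol, RANK=ra, MOD=ki, ASPECT=so:
underlying: u-isanzom-efo-duz
1. b -> p, d -> t, g -> k, v -> f, z -> s / _ #: fires at position(s) 14: uisanzomefodus
2. o -> e, u -> i / F C0 _: fires at position(s) 11: uisanzomefedus
surface: uisanzomefedus

cell NUM=ol, RANK=gu, MOD=un, ASPECT=so:
underlying: z-isanzom-efo-v-ze
1. b -> p, d -> t, g -> k, v -> f, z -> s / _ #: no change
2. o -> e, u -> i / F C0 _: fires at position(s) 11: zisanzomefevze
surface: zisanzomefevze

cell NUM=ol, RANK=ra, MOD=ki, ASPECT=mi:
underlying: u-isanzom-la-duz
1. b -> p, d -> t, g -> k, v -> f, z -> s / _ #: fires at position(s) 13: uisanzomladus
2. o -> e, u -> i / F C0 _: no change
surface: uisanzomladus


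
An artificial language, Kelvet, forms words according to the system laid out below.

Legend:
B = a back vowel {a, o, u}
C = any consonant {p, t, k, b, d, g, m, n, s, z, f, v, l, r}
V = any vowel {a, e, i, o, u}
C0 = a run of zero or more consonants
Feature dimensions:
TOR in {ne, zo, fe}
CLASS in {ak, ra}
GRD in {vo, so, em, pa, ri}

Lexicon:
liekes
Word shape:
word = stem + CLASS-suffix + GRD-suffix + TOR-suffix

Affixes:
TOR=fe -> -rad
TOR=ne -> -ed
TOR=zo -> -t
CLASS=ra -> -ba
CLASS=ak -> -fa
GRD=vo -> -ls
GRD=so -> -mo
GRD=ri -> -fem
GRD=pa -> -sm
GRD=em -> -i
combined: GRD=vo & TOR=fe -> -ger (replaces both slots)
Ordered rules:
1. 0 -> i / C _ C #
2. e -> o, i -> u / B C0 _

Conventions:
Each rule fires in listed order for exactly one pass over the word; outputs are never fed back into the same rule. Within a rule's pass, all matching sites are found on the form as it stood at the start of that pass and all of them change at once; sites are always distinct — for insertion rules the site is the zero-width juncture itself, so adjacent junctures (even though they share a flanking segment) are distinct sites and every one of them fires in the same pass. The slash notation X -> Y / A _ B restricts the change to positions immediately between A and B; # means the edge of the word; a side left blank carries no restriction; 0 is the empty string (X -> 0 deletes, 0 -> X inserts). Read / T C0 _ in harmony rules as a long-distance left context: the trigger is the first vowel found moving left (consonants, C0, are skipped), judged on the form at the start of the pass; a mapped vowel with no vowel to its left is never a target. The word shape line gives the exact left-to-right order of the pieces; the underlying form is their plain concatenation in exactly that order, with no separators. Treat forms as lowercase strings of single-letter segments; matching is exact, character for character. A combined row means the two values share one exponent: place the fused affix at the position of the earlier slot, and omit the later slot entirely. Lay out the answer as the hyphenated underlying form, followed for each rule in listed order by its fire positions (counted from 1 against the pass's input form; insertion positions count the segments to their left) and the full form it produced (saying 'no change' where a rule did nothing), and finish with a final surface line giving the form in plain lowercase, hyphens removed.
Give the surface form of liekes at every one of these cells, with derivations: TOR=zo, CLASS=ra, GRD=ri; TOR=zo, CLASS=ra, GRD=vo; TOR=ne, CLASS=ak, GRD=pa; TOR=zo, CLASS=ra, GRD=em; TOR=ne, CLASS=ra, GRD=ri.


cell TOR=zo, CLASS=ra, GRD=ri:
underlying: liekes-ba-fem-t
1. 0 -> i / C _ C #: inserts after position(s) 11: liekesbafemit
2. e -> o, i -> u / B C0 _: fires at position(s) 10: liekesbafomit
surface: liekesbafomit

cell TOR=zo, CLASS=ra, GRD=vo:
underlying: liekes-ba-ls-t
1. 0 -> i / C _ C #: inserts after position(s) 10: liekesbalsit
2. e -> o, i -> u / B C0 _: fires at position(s) 11: liekesbalsut
surface: liekesbalsut

cell TOR=ne, CLASS=ak, GRD=pa:
underlying: liekes-fa-sm-ed
1. 0 -> i / C _ C #: no change
2. e -> o, i -> u / B C0 _: fires at position(s) 11: liekesfasmod
surface: liekesfasmod

cell TOR=zo, CLASS=ra, GRD=em:
underlying: liekes-ba-i-t
1. 0 -> i / C _ C #: no change
2. e -> o, i -> u / B C0 _: fires at position(s) 9: liekesbaut
surface: liekesbaut

cell TOR=ne, CLASS=ra, GRD=ri:
underlying: liekes-ba-fem-ed
1. 0 -> i / C _ C #: no change
2. e -> o, i -> u / B C0 _: fires at position(s) 10: liekesbafomed
surface: liekesbafomed


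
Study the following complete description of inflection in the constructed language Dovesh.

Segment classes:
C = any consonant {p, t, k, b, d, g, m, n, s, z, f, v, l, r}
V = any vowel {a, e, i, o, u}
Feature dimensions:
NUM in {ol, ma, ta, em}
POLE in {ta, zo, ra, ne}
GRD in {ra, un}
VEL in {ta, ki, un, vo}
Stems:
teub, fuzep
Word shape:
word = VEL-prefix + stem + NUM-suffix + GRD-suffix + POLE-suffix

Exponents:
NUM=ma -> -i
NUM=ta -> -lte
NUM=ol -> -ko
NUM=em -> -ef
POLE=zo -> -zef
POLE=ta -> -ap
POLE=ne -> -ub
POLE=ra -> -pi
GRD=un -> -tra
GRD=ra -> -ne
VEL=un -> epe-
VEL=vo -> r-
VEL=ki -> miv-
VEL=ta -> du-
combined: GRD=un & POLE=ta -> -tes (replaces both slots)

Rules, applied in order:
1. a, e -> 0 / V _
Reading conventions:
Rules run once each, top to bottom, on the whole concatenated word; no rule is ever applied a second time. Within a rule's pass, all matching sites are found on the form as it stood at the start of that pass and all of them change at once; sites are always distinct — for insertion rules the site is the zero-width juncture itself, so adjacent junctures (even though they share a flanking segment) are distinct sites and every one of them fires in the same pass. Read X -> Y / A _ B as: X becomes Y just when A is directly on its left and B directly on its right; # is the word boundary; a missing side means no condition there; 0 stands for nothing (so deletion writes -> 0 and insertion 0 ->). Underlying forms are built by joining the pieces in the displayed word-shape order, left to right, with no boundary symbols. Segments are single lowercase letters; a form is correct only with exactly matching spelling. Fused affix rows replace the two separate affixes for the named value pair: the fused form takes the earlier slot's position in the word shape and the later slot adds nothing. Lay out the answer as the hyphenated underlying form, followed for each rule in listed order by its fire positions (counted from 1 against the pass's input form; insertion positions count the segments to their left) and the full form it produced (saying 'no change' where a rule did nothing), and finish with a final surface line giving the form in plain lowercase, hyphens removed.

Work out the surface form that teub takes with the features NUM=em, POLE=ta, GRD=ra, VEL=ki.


underlying: miv-teub-ef-ne-ap
1. a, e -> 0 / V _: fires at position(s) 12: mivteubefnep
surface: mivteubefnep


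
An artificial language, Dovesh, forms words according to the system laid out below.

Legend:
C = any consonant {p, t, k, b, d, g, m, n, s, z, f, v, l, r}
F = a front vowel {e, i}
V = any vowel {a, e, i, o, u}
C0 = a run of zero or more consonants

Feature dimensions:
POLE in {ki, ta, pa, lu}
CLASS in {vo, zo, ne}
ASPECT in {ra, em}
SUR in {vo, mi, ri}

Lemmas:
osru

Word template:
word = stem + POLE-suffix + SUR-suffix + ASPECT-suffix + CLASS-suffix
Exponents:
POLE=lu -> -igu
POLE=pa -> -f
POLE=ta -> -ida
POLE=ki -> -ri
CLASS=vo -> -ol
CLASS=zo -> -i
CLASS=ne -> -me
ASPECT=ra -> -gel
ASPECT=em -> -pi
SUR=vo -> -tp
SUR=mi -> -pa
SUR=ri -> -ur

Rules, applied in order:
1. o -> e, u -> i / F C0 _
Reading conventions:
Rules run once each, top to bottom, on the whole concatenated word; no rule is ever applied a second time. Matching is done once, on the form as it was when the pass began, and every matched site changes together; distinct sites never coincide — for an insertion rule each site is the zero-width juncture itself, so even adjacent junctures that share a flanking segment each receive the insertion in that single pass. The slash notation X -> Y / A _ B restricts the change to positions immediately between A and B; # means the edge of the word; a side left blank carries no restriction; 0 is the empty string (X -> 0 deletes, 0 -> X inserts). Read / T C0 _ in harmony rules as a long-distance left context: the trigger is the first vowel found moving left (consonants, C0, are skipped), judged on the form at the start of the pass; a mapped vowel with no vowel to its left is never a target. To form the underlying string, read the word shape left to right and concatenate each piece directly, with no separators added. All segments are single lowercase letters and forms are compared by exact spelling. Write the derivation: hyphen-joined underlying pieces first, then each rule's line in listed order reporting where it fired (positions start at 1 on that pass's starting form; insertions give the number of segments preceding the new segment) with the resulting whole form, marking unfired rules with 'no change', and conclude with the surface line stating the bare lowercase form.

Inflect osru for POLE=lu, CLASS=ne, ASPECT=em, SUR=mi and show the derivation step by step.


underlying: osru-igu-pa-pi-me
1. o -> e, u -> i / F C0 _: fires at position(s) 7: osruigipapime
surface: osruigipapime


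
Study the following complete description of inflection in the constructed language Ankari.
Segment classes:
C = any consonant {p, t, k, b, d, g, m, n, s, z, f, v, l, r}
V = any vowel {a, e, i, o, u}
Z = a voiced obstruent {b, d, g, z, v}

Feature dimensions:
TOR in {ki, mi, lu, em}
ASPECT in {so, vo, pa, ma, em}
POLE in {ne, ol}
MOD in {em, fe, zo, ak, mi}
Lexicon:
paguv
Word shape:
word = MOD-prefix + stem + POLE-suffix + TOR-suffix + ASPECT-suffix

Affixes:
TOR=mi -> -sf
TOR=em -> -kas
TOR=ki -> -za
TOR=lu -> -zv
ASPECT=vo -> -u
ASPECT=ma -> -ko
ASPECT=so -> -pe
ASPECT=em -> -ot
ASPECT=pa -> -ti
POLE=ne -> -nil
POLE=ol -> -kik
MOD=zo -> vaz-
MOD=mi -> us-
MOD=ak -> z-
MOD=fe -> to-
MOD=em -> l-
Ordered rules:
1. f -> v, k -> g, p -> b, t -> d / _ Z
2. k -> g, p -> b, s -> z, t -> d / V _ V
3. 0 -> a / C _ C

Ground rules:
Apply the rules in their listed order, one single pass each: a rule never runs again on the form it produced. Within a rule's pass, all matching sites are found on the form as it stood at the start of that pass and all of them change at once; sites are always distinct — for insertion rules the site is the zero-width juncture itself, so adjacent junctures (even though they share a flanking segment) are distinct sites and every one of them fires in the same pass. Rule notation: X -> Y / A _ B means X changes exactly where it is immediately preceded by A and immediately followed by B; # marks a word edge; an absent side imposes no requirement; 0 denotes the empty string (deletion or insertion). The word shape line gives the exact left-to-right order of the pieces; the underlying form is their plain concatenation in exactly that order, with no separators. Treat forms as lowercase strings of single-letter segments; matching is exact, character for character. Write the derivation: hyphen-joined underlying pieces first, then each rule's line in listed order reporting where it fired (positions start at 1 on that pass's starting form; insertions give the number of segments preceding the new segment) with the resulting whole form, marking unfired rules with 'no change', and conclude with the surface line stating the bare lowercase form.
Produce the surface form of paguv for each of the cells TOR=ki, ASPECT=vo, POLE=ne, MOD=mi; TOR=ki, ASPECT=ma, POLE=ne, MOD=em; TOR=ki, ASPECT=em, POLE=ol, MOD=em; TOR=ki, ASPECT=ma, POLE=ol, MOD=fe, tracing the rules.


cell TOR=ki, ASPECT=vo, POLE=ne, MOD=mi:
underlying: us-paguv-nil-za-u
1. f -> v, k -> g, p -> b, t -> d / _ Z: no change
2. k -> g, p -> b, s -> z, t -> d / V _ V: no change
3. 0 -> a / C _ C: inserts after position(s) 2, 7, 10: usapaguvanilazau
surface: usapaguvanilazau

cell TOR=ki, ASPECT=ma, POLE=ne, MOD=em:
underlying: l-paguv-nil-za-ko
1. f -> v, k -> g, p -> b, t -> d / _ Z: no change
2. k -> g, p -> b, s -> z, t -> d / V _ V: fires at position(s) 12: lpaguvnilzago
3. 0 -> a / C _ C: inserts after position(s) 1, 6, 9: lapaguvanilazago
surface: lapaguvanilazago

cell TOR=ki, ASPECT=em, POLE=ol, MOD=em:
underlying: l-paguv-kik-za-ot
1. f -> v, k -> g, p -> b, t -> d / _ Z: fires at position(s) 9: lpaguvkigzaot
2. k -> g, p -> b, s -> z, t -> d / V _ V: no change
3. 0 -> a / C _ C: inserts after position(s) 1, 6, 9: lapaguvakigazaot
surface: lapaguvakigazaot

cell TOR=ki, ASPECT=ma, POLE=ol, MOD=fe:
underlying: to-paguv-kik-za-ko
1. f -> v, k -> g, p -> b, t -> d / _ Z: fires at position(s) 10: topaguvkigzako
2. k -> g, p -> b, s -> z, t -> d / V _ V: fires at position(s) 3, 13: tobaguvkigzago
3. 0 -> a / C _ C: inserts after position(s) 7, 10: tobaguvakigazago
surface: tobaguvakigazago


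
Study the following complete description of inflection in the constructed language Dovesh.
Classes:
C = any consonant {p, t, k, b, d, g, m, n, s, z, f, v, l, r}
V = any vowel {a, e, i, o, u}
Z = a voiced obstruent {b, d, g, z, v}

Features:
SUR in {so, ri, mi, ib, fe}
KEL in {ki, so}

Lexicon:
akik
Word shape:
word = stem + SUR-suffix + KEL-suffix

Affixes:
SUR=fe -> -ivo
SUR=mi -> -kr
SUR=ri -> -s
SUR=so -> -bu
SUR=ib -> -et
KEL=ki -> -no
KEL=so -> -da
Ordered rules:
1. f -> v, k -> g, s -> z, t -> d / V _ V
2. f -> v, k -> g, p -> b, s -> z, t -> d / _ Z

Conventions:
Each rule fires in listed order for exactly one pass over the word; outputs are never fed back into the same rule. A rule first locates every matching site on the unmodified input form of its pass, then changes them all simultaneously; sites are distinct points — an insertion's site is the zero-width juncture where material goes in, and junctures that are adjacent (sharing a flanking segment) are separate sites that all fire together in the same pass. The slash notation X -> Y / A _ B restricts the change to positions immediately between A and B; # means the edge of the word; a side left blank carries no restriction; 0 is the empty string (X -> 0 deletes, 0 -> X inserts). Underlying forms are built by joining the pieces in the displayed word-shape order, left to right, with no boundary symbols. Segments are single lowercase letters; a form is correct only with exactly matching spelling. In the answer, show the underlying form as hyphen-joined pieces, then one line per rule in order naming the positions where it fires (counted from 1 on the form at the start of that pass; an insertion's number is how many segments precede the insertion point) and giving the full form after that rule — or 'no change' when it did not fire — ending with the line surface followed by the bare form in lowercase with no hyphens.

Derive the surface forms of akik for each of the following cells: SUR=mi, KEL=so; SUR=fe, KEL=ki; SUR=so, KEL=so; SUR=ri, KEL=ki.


cell SUR=mi, KEL=so:
underlying: akik-kr-da
1. f -> v, k -> g, s -> z, t -> d / V _ V: fires at position(s) 2: agikkrda
2. f -> v, k -> g, p -> b, s -> z, t -> d / _ Z: no change
surface: agikkrda

cell SUR=fe, KEL=ki:
underlying: akik-ivo-no
1. f -> v, k -> g, s -> z, t -> d / V _ V: fires at position(s) 2, 4: agigivono
2. f -> v, k -> g, p -> b, s -> z, t -> d / _ Z: no change
surface: agigivono

cell SUR=so, KEL=so:
underlying: akik-bu-da
1. f -> v, k -> g, s -> z, t -> d / V _ V: fires at position(s) 2: agikbuda
2. f -> v, k -> g, p -> b, s -> z, t -> d / _ Z: fires at position(s) 4: agigbuda
surface: agigbuda

cell SUR=ri, KEL=ki:
underlying: akik-s-no
1. f -> v, k -> g, s -> z, t -> d / V _ V: fires at position(s) 2: agiksno
2. f -> v, k -> g, p -> b, s -> z, t -> d / _ Z: no change
surface: agiksno


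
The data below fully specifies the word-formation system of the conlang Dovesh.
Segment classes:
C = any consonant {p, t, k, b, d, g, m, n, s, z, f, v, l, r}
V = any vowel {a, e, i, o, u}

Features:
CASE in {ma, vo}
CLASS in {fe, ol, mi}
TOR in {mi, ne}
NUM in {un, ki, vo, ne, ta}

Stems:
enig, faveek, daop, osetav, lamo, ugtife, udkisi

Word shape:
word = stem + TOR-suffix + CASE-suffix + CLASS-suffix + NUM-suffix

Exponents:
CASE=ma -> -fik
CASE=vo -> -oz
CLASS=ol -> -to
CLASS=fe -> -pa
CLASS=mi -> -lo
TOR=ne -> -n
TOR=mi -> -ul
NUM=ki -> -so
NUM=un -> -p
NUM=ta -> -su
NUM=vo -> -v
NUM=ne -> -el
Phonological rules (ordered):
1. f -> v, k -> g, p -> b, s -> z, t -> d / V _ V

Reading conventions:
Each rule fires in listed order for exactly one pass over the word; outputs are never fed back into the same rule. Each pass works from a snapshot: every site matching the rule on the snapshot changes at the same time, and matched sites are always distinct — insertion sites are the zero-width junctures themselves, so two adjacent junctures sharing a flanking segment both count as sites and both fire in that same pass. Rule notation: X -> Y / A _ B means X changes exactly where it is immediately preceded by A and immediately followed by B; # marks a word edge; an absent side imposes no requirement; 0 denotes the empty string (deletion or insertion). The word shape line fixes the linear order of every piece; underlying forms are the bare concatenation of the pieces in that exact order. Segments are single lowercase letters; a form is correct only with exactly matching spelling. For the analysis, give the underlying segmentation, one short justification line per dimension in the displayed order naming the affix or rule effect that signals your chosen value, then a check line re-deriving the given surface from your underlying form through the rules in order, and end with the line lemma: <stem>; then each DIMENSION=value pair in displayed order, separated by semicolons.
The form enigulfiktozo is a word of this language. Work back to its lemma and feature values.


underlying: enig-ul-fik-to-so
CASE=ma - signalled by the affix -fik
CLASS=ol - signalled by the affix -to
TOR=mi - signalled by the affix -ul
NUM=ki - signalled by the affix -so
check: enigulfiktoso -> enigulfiktozo
lemma: enig; CASE=ma; CLASS=ol; TOR=mi; NUM=ki


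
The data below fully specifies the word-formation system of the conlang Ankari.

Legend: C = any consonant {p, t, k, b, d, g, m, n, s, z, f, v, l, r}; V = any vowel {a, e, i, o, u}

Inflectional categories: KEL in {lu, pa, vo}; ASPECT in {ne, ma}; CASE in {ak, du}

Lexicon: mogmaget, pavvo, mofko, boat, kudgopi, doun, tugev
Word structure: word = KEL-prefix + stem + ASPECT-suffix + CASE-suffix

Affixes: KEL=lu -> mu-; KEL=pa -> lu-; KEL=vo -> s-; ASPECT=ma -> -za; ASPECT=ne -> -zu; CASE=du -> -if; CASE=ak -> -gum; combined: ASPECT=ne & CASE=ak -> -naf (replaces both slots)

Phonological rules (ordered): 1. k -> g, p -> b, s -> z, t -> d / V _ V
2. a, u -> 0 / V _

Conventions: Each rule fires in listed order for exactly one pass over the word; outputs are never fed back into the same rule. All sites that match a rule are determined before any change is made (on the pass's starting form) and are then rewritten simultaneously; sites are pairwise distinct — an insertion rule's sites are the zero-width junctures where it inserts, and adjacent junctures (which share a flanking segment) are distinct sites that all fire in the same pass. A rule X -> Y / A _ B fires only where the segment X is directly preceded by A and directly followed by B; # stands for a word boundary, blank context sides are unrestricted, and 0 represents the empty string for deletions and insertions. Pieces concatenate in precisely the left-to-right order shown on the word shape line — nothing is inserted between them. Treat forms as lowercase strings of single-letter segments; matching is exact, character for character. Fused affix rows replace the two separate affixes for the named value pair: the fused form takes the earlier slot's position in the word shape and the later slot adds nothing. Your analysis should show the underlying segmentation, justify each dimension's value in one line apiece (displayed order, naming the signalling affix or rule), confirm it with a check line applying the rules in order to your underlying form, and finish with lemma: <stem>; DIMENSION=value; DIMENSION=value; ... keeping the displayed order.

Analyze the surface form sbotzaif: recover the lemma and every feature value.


underlying: s-boat-za-if
KEL=vo - signalled by the affix s-
ASPECT=ma - signalled by the affix -za
CASE=du - signalled by the affix -if
check: sboatzaif -> sboatzaif -> sbotzaif
lemma: boat; KEL=vo; ASPECT=ma; CASE=du


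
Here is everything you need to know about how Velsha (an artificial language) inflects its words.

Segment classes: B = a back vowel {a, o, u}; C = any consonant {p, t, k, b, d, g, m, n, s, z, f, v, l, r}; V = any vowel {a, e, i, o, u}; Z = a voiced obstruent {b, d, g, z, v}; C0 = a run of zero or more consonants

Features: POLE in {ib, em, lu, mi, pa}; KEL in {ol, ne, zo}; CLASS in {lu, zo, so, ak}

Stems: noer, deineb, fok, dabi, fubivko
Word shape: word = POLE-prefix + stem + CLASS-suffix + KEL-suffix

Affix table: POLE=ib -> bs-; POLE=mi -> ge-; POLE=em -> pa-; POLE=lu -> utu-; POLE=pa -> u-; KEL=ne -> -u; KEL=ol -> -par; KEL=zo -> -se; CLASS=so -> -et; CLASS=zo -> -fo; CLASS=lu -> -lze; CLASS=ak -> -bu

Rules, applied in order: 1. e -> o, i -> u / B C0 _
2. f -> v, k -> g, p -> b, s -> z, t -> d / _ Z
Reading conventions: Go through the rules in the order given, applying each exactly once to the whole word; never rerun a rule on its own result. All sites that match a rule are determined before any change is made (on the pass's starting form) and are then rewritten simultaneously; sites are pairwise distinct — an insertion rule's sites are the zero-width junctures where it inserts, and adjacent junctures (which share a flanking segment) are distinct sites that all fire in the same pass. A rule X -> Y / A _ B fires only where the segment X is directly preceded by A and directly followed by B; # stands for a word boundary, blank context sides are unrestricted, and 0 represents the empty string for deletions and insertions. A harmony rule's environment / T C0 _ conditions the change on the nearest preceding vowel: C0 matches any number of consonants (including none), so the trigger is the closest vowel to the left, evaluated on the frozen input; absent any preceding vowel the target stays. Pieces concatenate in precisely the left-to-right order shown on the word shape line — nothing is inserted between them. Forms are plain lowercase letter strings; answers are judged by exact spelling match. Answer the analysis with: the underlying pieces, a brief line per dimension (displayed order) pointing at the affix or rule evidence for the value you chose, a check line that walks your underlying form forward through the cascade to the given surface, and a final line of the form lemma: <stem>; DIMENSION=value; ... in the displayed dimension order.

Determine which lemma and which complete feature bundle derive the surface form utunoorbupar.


underlying: utu-noer-bu-par
POLE=lu - signalled by the affix utu-
KEL=ol - signalled by the affix -par
CLASS=ak - signalled by the affix -bu
check: utunoerbupar -> utunoorbupar -> utunoorbupar
lemma: noer; POLE=lu; KEL=ol; CLASS=ak


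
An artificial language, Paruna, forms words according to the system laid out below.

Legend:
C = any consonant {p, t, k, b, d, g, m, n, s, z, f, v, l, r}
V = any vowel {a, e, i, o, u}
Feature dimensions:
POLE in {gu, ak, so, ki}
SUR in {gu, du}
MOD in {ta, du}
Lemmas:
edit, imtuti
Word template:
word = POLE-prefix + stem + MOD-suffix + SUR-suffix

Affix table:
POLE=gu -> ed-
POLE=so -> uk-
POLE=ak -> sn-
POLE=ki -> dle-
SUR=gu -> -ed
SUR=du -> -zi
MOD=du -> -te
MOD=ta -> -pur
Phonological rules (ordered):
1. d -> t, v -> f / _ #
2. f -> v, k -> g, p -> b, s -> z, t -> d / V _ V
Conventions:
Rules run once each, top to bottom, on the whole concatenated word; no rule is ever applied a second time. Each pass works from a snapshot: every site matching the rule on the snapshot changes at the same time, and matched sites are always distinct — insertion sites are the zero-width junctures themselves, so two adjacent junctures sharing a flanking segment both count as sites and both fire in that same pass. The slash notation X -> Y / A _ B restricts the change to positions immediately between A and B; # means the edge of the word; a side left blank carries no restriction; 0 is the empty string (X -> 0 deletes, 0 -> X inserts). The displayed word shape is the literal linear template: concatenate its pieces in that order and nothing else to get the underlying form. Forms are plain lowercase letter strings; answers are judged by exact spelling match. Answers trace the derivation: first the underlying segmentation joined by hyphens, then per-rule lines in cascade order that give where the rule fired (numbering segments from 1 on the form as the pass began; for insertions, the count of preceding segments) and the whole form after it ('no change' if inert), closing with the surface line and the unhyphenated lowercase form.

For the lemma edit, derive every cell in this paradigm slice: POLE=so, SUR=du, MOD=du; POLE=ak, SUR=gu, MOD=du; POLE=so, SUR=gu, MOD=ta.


cell POLE=so, SUR=du, MOD=du:
underlying: uk-edit-te-zi
1. d -> t, v -> f / _ #: no change
2. f -> v, k -> g, p -> b, s -> z, t -> d / V _ V: fires at position(s) 2: ugedittezi
surface: ugedittezi

cell POLE=ak, SUR=gu, MOD=du:
underlying: sn-edit-te-ed
1. d -> t, v -> f / _ #: fires at position(s) 10: sneditteet
2. f -> v, k -> g, p -> b, s -> z, t -> d / V _ V: no change
surface: sneditteet

cell POLE=so, SUR=gu, MOD=ta:
underlying: uk-edit-pur-ed
1. d -> t, v -> f / _ #: fires at position(s) 11: ukeditpuret
2. f -> v, k -> g, p -> b, s -> z, t -> d / V _ V: fires at position(s) 2: ugeditpuret
surface: ugeditpuret


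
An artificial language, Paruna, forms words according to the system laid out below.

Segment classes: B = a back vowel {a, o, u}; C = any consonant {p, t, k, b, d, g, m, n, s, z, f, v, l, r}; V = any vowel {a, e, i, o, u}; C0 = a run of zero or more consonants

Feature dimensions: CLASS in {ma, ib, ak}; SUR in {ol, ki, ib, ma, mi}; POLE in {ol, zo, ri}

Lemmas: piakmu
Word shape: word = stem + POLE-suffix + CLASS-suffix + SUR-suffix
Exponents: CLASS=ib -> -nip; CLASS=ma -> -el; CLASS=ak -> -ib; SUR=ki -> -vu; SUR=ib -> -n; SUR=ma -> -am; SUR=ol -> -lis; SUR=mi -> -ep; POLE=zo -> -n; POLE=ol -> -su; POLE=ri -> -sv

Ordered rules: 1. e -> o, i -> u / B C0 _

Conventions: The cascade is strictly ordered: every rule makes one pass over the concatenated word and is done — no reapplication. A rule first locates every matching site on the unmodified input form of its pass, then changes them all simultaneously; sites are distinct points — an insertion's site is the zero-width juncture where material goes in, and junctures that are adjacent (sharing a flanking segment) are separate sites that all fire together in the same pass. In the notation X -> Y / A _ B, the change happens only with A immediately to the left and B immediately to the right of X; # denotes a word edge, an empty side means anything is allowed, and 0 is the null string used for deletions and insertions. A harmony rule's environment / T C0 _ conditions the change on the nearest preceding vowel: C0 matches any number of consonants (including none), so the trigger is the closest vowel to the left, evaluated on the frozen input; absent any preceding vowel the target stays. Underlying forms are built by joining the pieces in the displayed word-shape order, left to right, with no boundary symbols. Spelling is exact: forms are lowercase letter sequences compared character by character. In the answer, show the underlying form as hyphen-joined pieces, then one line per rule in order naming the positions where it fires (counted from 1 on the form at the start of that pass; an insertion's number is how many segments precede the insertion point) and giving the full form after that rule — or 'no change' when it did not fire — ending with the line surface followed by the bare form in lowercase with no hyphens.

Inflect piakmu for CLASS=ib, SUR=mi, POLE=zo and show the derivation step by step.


underlying: piakmu-n-nip-ep
1. e -> o, i -> u / B C0 _: fires at position(s) 9: piakmunnupep
surface: piakmunnupep


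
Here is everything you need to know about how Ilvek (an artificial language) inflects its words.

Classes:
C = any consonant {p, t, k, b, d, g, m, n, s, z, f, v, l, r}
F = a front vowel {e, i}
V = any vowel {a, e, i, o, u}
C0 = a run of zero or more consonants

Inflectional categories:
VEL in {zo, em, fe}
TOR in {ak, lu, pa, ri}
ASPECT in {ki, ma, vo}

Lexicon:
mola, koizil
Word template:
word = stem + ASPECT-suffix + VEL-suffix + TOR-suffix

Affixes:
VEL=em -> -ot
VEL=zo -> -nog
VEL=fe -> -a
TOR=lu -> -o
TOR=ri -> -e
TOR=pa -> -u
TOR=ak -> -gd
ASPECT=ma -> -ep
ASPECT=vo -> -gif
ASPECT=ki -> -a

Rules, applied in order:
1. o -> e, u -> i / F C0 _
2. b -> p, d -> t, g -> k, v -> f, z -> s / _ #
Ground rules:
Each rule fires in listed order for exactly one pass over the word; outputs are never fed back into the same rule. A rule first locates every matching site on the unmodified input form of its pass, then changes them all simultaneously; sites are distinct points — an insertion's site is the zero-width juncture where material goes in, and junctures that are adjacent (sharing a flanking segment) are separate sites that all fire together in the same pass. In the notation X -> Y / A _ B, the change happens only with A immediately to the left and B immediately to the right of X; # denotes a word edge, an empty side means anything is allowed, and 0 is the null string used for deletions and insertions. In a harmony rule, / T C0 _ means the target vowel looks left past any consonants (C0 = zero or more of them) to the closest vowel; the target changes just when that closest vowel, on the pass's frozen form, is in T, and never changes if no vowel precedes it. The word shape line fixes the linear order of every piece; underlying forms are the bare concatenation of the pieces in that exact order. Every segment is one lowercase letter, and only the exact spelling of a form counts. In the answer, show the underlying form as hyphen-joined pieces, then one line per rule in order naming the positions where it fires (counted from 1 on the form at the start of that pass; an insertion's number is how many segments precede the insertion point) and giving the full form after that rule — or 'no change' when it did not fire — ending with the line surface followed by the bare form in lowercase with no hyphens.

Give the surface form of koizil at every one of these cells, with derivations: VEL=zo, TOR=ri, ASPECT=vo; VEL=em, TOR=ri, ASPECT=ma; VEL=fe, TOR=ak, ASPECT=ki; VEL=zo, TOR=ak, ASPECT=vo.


cell VEL=zo, TOR=ri, ASPECT=vo:
underlying: koizil-gif-nog-e
1. o -> e, u -> i / F C0 _: fires at position(s) 11: koizilgifnege
2. b -> p, d -> t, g -> k, v -> f, z -> s / _ #: no change
surface: koizilgifnege

cell VEL=em, TOR=ri, ASPECT=ma:
underlying: koizil-ep-ot-e
1. o -> e, u -> i / F C0 _: fires at position(s) 9: koizilepete
2. b -> p, d -> t, g -> k, v -> f, z -> s / _ #: no change
surface: koizilepete

cell VEL=fe, TOR=ak, ASPECT=ki:
underlying: koizil-a-a-gd
1. o -> e, u -> i / F C0 _: no change
2. b -> p, d -> t, g -> k, v -> f, z -> s / _ #: fires at position(s) 10: koizilaagt
surface: koizilaagt

cell VEL=zo, TOR=ak, ASPECT=vo:
underlying: koizil-gif-nog-gd
1. o -> e, u -> i / F C0 _: fires at position(s) 11: koizilgifneggd
2. b -> p, d -> t, g -> k, v -> f, z -> s / _ #: fires at position(s) 14: koizilgifneggt
surface: koizilgifneggt


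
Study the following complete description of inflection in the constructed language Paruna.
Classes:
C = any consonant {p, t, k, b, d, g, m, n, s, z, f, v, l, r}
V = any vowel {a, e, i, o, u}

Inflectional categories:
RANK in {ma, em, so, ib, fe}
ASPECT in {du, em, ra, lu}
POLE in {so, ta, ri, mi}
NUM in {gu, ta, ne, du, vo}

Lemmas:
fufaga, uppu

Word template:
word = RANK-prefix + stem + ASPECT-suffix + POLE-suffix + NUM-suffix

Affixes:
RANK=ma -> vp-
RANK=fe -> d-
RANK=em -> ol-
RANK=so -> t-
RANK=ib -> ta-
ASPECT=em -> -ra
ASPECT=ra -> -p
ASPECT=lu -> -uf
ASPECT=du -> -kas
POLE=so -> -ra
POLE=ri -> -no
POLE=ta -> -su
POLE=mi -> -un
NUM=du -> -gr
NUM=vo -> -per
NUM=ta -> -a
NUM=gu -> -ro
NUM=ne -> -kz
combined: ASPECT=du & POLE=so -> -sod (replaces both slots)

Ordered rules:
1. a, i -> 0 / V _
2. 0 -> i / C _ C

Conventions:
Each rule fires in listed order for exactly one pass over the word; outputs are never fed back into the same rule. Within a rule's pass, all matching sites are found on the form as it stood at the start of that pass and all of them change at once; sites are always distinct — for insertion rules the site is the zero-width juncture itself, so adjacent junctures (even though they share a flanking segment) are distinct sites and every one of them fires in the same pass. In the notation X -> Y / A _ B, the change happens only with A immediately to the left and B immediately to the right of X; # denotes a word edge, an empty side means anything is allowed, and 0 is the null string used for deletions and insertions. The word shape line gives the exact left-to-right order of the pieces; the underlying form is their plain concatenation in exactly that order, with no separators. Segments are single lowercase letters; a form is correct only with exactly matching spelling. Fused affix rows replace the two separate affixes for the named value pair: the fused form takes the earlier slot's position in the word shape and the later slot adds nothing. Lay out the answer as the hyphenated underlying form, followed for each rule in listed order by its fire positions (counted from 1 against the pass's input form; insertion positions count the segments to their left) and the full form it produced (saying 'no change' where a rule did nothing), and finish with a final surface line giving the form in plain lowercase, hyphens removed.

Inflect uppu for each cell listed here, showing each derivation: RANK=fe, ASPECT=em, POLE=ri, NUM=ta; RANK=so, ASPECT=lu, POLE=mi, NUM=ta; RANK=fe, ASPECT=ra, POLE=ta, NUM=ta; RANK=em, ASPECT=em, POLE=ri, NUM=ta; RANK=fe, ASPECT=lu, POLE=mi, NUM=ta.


cell RANK=fe, ASPECT=em, POLE=ri, NUM=ta:
underlying: d-uppu-ra-no-a
1. a, i -> 0 / V _: fires at position(s) 10: duppurano
2. 0 -> i / C _ C: inserts after position(s) 3: dupipurano
surface: dupipurano

cell RANK=so, ASPECT=lu, POLE=mi, NUM=ta:
underlying: t-uppu-uf-un-a
1. a, i -> 0 / V _: no change
2. 0 -> i / C _ C: inserts after position(s) 3: tupipuufuna
surface: tupipuufuna

cell RANK=fe, ASPECT=ra, POLE=ta, NUM=ta:
underlying: d-uppu-p-su-a
1. a, i -> 0 / V _: fires at position(s) 9: duppupsu
2. 0 -> i / C _ C: inserts after position(s) 3, 6: dupipupisu
surface: dupipupisu

cell RANK=em, ASPECT=em, POLE=ri, NUM=ta:
underlying: ol-uppu-ra-no-a
1. a, i -> 0 / V _: fires at position(s) 11: oluppurano
2. 0 -> i / C _ C: inserts after position(s) 4: olupipurano
surface: olupipurano

cell RANK=fe, ASPECT=lu, POLE=mi, NUM=ta:
underlying: d-uppu-uf-un-a
1. a, i -> 0 / V _: no change
2. 0 -> i / C _ C: inserts after position(s) 3: dupipuufuna
surface: dupipuufuna


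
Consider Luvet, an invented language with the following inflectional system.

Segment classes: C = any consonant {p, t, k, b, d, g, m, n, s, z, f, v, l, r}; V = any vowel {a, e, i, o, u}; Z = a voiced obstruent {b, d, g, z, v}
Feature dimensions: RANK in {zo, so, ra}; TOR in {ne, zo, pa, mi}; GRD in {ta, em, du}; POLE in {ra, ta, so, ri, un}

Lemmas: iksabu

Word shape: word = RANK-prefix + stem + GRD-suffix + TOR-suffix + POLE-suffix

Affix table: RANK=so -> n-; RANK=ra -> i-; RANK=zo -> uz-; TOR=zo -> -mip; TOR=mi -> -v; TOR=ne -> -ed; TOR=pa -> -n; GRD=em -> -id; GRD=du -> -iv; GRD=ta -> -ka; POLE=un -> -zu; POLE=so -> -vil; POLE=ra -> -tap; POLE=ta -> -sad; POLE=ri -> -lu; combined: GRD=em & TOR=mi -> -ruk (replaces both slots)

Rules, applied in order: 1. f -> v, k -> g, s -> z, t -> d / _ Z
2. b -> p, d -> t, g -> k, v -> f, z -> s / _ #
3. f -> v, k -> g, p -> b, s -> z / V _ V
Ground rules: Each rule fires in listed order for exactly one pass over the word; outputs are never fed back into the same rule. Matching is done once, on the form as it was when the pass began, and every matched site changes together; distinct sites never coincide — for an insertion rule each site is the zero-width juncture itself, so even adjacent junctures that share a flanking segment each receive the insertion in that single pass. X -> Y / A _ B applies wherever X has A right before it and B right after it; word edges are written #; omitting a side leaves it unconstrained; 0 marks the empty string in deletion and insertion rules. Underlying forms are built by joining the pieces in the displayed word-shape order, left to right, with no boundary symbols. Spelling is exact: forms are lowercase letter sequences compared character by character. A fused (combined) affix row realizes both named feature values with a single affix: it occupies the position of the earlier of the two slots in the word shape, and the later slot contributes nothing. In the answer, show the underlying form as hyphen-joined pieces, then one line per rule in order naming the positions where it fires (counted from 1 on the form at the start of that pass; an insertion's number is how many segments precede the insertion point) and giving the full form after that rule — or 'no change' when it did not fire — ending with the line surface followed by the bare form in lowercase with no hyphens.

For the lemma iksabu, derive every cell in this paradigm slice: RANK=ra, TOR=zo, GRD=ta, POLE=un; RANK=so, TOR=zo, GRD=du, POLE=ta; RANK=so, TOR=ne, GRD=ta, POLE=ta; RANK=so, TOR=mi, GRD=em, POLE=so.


cell RANK=ra, TOR=zo, GRD=ta, POLE=un:
underlying: i-iksabu-ka-mip-zu
1. f -> v, k -> g, s -> z, t -> d / _ Z: no change
2. b -> p, d -> t, g -> k, v -> f, z -> s / _ #: no change
3. f -> v, k -> g, p -> b, s -> z / V _ V: fires at position(s) 8: iiksabugamipzu
surface: iiksabugamipzu

cell RANK=so, TOR=zo, GRD=du, POLE=ta:
underlying: n-iksabu-iv-mip-sad
1. f -> v, k -> g, s -> z, t -> d / _ Z: no change
2. b -> p, d -> t, g -> k, v -> f, z -> s / _ #: fires at position(s) 15: niksabuivmipsat
3. f -> v, k -> g, p -> b, s -> z / V _ V: no change
surface: niksabuivmipsat

cell RANK=so, TOR=ne, GRD=ta, POLE=ta:
underlying: n-iksabu-ka-ed-sad
1. f -> v, k -> g, s -> z, t -> d / _ Z: no change
2. b -> p, d -> t, g -> k, v -> f, z -> s / _ #: fires at position(s) 14: niksabukaedsat
3. f -> v, k -> g, p -> b, s -> z / V _ V: fires at position(s) 8: niksabugaedsat
surface: niksabugaedsat

cell RANK=so, TOR=mi, GRD=em, POLE=so:
underlying: n-iksabu-ruk-vil
1. f -> v, k -> g, s -> z, t -> d / _ Z: fires at position(s) 10: niksaburugvil
2. b -> p, d -> t, g -> k, v -> f, z -> s / _ #: no change
3. f -> v, k -> g, p -> b, s -> z / V _ V: no change
surface: niksaburugvil
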